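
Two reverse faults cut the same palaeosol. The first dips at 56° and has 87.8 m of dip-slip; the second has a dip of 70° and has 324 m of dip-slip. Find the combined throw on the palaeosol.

throw_A = 87.8 × sin(56°) = 72.79 m
throw_B = 324 × sin(70°) = 304.5 m
total = 72.79 + 304.5 = 377 m

377 m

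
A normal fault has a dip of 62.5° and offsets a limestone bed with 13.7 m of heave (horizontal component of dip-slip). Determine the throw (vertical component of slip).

26.3 m

throw = heave × tan(dip) = 13.7 × tan(62.5°) = 26.3 m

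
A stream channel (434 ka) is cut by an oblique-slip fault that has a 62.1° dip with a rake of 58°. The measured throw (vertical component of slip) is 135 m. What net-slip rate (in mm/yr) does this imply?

dip-slip = throw / sin(dip) = 135 / sin(62.1°) = 152.8 m
net slip = dip-slip / sin(rake) = 152.8 / sin(58°) = 180.1 m
rate = 180.1 m / 434 ka = 0.000415 m/yr = 0.415 mm/yr

0.415 mm/yr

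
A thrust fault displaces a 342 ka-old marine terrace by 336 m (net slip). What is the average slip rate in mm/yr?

rate = 336 m / 342 ka = 0.000982 m/yr = 0.982 mm/yr

0.982 mm/yr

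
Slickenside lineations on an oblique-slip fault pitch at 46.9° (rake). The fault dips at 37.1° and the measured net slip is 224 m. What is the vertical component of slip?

98.7 m

dip-slip = net slip × sin(rake) = 224 m × sin(46.9°) = 163.6 m
throw = dip-slip × sin(dip) = 163.6 × sin(37.1°) = 98.7 m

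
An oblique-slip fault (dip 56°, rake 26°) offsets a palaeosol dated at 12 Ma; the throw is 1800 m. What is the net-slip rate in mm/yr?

0.413 mm/yr

dip-slip = throw / sin(dip) = 1800 / sin(56°) = 2171 m
net slip = dip-slip / sin(rake) = 2171 / sin(26°) = 4953 m
rate = 4953 m / 12 Ma = 0.000413 m/yr = 0.413 mm/yr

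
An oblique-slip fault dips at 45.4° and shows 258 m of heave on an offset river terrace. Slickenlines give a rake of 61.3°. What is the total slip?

dip-slip = heave / cos(dip) = 258 / cos(45.4°) = 367.4 m
net slip = dip-slip / sin(rake) = 367.4 / sin(61.3°) = 419 m

419 m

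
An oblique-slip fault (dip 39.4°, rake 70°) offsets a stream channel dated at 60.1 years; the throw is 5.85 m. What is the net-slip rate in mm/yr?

163 mm/yr

dip-slip = throw / sin(dip) = 5.85 / sin(39.4°) = 9.217 m
net slip = dip-slip / sin(rake) = 9.217 / sin(70°) = 9.808 m
rate = 9.808 m / 60.1 years = 0.163 m/yr = 163 mm/yr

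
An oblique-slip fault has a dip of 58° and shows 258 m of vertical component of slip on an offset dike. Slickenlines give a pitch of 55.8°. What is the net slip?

368 m

dip-slip = throw / sin(dip) = 258 / sin(58°) = 304.2 m
net slip = dip-slip / sin(rake) = 304.2 / sin(55.8°) = 368 m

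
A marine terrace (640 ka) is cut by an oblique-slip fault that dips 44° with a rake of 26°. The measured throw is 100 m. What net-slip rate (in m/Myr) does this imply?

513 m/Myr

dip-slip = throw / sin(dip) = 100 / sin(44°) = 144 m
net slip = dip-slip / sin(rake) = 144 / sin(26°) = 328.4 m
rate = 328.4 m / 640 ka = 0.000513 m/yr = 513 m/Myr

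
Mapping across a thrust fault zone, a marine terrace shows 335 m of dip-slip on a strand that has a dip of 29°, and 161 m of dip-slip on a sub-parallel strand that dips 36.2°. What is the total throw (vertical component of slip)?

throw_A = 335 × sin(29°) = 162.4 m
throw_B = 161 × sin(36.2°) = 95.09 m
total = 162.4 + 95.09 = 257 m

257 m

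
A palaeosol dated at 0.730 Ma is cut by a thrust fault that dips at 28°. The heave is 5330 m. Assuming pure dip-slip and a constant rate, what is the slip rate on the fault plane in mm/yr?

dip-slip = heave / cos(dip) = 5330 m / cos(28°) = 6037 m
rate = 6037 m / 0.730 Ma = 0.00827 m/yr = 8.27 mm/yr

8.27 mm/yr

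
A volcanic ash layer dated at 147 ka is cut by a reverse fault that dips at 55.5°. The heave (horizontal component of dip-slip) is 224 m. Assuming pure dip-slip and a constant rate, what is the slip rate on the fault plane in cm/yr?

0.269 cm/yr

dip-slip = heave / cos(dip) = 224 m / cos(55.5°) = 395.5 m
rate = 395.5 m / 147 ka = 0.00269 m/yr = 0.269 cm/yr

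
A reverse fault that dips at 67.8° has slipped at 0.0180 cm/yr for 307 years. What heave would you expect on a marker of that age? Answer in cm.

dip-slip = rate × time = 0.0180 cm/yr × 307 years = 0.05526 m
heave = dip-slip × cos(dip) = 0.05526 × cos(67.8°) = 0.0209 m = 2.09 cm

2.09 cm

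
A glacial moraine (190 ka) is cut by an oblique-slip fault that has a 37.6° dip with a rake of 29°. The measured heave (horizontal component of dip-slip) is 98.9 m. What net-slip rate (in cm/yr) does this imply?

dip-slip = heave / cos(dip) = 98.9 / cos(37.6°) = 124.8 m
net slip = dip-slip / sin(rake) = 124.8 / sin(29°) = 257.5 m
rate = 257.5 m / 190 ka = 0.00136 m/yr = 0.136 cm/yr

0.136 cm/yr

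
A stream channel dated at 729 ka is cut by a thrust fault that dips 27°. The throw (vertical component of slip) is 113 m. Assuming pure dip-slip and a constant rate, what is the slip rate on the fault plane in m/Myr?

dip-slip = throw / sin(dip) = 113 m / sin(27°) = 248.9 m
rate = 248.9 m / 729 ka = 0.000341 m/yr = 341 m/Myr

341 m/Myr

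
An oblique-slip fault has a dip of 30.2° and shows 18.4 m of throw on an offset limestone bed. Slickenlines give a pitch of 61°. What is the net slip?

dip-slip = throw / sin(dip) = 18.4 / sin(30.2°) = 36.58 m
net slip = dip-slip / sin(rake) = 36.58 / sin(61°) = 41.8 m

41.8 m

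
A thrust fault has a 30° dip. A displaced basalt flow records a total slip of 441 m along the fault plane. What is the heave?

382 m

heave = dip-slip × cos(dip) = 441 m × cos(30°) = 382 m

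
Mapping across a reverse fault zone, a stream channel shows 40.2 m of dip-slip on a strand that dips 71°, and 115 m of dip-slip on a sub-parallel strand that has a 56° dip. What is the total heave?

77.4 m

heave_A = 40.2 × cos(71°) = 13.09 m
heave_B = 115 × cos(56°) = 64.31 m
total = 13.09 + 64.31 = 77.4 m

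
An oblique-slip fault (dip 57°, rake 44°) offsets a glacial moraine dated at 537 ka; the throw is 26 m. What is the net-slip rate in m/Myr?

dip-slip = throw / sin(dip) = 26 / sin(57°) = 31 m
net slip = dip-slip / sin(rake) = 31 / sin(44°) = 44.63 m
rate = 44.63 m / 537 ka = 0.0000831 m/yr = 83.1 m/Myr

83.1 m/Myr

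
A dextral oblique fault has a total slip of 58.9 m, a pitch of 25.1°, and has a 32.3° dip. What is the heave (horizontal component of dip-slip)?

21.1 m

dip-slip = net slip × sin(rake) = 58.9 m × sin(25.1°) = 24.99 m
heave = dip-slip × cos(dip) = 24.99 × cos(32.3°) = 21.1 m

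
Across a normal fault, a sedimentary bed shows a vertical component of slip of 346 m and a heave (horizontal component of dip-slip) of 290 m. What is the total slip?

net slip = √(throw² + heave²) = √(346² + 290²) = 451 m

451 m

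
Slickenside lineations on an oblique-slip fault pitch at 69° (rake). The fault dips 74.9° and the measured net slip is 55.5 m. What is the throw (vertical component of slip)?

50 m

dip-slip = net slip × sin(rake) = 55.5 m × sin(69°) = 51.81 m
throw = dip-slip × sin(dip) = 51.81 × sin(74.9°) = 50 m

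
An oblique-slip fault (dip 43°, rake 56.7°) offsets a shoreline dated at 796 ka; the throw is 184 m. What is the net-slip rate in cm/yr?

dip-slip = throw / sin(dip) = 184 / sin(43°) = 269.8 m
net slip = dip-slip / sin(rake) = 269.8 / sin(56.7°) = 322.8 m
rate = 322.8 m / 796 ka = 0.000406 m/yr = 0.0406 cm/yr

0.0406 cm/yr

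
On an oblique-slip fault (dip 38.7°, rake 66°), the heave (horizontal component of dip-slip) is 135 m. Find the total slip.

189 m

dip-slip = heave / cos(dip) = 135 / cos(38.7°) = 173 m
net slip = dip-slip / sin(rake) = 173 / sin(66°) = 189 m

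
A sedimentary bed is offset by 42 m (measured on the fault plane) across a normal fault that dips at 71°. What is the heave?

13.7 m

heave = dip-slip × cos(dip) = 42 m × cos(71°) = 13.7 m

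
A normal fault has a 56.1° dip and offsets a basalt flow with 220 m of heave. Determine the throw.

327 m

throw = heave × tan(dip) = 220 × tan(56.1°) = 327 m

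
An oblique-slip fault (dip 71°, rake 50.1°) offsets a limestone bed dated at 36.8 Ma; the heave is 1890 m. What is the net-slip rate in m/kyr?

dip-slip = heave / cos(dip) = 1890 / cos(71°) = 5805 m
net slip = dip-slip / sin(rake) = 5805 / sin(50.1°) = 7567 m
rate = 7567 m / 36.8 Ma = 0.000206 m/yr = 0.206 m/kyr

0.206 m/kyr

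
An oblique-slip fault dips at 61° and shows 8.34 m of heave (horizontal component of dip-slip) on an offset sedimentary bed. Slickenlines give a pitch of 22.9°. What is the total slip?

dip-slip = heave / cos(dip) = 8.34 / cos(61°) = 17.20 m
net slip = dip-slip / sin(rake) = 17.20 / sin(22.9°) = 44.2 m

44.2 m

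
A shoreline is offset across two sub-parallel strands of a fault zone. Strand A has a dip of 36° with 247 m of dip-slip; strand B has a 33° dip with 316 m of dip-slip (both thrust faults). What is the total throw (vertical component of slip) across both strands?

throw_A = 247 × sin(36°) = 145.2 m
throw_B = 316 × sin(33°) = 172.1 m
total = 145.2 + 172.1 = 317 m

317 m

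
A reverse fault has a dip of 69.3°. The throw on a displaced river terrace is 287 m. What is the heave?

heave = throw / tan(dip) = 287 / tan(69.3°) = 108 m

108 m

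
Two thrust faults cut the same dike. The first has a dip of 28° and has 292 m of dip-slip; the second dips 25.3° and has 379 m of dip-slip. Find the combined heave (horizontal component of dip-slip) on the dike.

600 m

heave_A = 292 × cos(28°) = 257.8 m
heave_B = 379 × cos(25.3°) = 342.6 m
total = 257.8 + 342.6 = 600 m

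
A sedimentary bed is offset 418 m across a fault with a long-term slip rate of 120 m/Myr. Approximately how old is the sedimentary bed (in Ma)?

age = offset / rate = 418 m / (120 m/Myr) = 3.48e+06 yr = 3.48 Ma

3.48 Ma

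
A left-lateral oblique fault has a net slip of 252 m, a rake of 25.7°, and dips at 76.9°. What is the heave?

dip-slip = net slip × sin(rake) = 252 m × sin(25.7°) = 109.3 m
heave = dip-slip × cos(dip) = 109.3 × cos(76.9°) = 24.8 m

24.8 m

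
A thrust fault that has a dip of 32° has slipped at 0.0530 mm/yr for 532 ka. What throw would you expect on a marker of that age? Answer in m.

14.9 m

dip-slip = rate × time = 0.0530 mm/yr × 532 ka = 28.20 m
throw = dip-slip × sin(dip) = 28.20 × sin(32°) = 14.9 m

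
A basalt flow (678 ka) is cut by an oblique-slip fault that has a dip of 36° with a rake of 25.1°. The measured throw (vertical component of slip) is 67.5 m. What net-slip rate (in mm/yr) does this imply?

0.399 mm/yr

dip-slip = throw / sin(dip) = 67.5 / sin(36°) = 114.8 m
net slip = dip-slip / sin(rake) = 114.8 / sin(25.1°) = 270.7 m
rate = 270.7 m / 678 ka = 0.000399 m/yr = 0.399 mm/yr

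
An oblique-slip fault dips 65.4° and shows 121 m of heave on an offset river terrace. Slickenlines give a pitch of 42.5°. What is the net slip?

430 m

dip-slip = heave / cos(dip) = 121 / cos(65.4°) = 290.7 m
net slip = dip-slip / sin(rake) = 290.7 / sin(42.5°) = 430 m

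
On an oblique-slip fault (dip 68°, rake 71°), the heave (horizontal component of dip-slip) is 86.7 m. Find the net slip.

dip-slip = heave / cos(dip) = 86.7 / cos(68°) = 231.4 m
net slip = dip-slip / sin(rake) = 231.4 / sin(71°) = 245 m

245 m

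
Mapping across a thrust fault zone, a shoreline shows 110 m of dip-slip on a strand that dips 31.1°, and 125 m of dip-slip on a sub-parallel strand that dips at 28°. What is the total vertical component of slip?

throw_A = 110 × sin(31.1°) = 56.82 m
throw_B = 125 × sin(28°) = 58.68 m
total = 56.82 + 58.68 = 116 m

116 m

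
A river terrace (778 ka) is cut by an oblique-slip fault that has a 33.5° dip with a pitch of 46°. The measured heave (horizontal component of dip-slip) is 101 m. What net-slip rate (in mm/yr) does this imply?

dip-slip = heave / cos(dip) = 101 / cos(33.5°) = 121.1 m
net slip = dip-slip / sin(rake) = 121.1 / sin(46°) = 168.4 m
rate = 168.4 m / 778 ka = 0.000216 m/yr = 0.216 mm/yr

0.216 mm/yr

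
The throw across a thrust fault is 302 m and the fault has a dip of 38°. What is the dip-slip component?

491 m

dip-slip = throw / sin(dip) = 302 / sin(38°) = 491 m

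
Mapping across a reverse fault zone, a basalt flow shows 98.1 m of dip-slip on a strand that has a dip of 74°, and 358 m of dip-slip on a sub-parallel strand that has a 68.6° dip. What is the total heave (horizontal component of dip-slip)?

158 m

heave_A = 98.1 × cos(74°) = 27.04 m
heave_B = 358 × cos(68.6°) = 130.6 m
total = 27.04 + 130.6 = 158 m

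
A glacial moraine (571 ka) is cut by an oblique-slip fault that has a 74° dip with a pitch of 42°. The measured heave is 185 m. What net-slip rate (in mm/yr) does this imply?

1.76 mm/yr

dip-slip = heave / cos(dip) = 185 / cos(74°) = 671.2 m
net slip = dip-slip / sin(rake) = 671.2 / sin(42°) = 1003 m
rate = 1003 m / 571 ka = 0.00176 m/yr = 1.76 mm/yr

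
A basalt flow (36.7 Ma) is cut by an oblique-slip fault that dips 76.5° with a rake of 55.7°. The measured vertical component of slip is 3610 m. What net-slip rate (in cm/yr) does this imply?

0.0122 cm/yr

dip-slip = throw / sin(dip) = 3610 / sin(76.5°) = 3713 m
net slip = dip-slip / sin(rake) = 3713 / sin(55.7°) = 4494 m
rate = 4494 m / 36.7 Ma = 0.000122 m/yr = 0.0122 cm/yr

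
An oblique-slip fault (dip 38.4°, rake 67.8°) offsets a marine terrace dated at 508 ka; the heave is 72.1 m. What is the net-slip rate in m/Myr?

dip-slip = heave / cos(dip) = 72.1 / cos(38.4°) = 92 m
net slip = dip-slip / sin(rake) = 92 / sin(67.8°) = 99.37 m
rate = 99.37 m / 508 ka = 0.000196 m/yr = 196 m/Myr

196 m/Myr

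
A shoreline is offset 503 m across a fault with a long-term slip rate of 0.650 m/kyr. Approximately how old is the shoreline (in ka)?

age = offset / rate = 503 m / (0.650 m/kyr) = 774000 yr = 774 ka

774 ka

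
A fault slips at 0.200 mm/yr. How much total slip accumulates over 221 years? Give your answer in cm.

slip = rate × time = 0.200 mm/yr × 221 years = 0.0442 m = 4.42 cm

4.42 cm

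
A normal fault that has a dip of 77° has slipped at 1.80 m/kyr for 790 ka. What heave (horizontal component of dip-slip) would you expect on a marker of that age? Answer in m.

320 m

dip-slip = rate × time = 1.80 m/kyr × 790 ka = 1422 m
heave = dip-slip × cos(dip) = 1422 × cos(77°) = 320 m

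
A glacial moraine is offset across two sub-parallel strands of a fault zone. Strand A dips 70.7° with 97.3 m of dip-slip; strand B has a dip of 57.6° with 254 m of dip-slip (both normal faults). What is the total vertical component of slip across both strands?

throw_A = 97.3 × sin(70.7°) = 91.83 m
throw_B = 254 × sin(57.6°) = 214.5 m
total = 91.83 + 214.5 = 306 m

306 m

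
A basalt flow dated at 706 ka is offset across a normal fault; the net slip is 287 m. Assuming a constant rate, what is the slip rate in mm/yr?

rate = 287 m / 706 ka = 0.000407 m/yr = 0.407 mm/yr

0.407 mm/yr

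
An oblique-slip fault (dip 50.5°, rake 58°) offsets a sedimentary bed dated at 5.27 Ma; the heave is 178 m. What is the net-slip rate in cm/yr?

dip-slip = heave / cos(dip) = 178 / cos(50.5°) = 279.8 m
net slip = dip-slip / sin(rake) = 279.8 / sin(58°) = 330 m
rate = 330 m / 5.27 Ma = 0.0000626 m/yr = 0.00626 cm/yr

0.00626 cm/yr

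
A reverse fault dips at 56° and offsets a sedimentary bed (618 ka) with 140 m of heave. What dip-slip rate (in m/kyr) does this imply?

dip-slip = heave / cos(dip) = 140 m / cos(56°) = 250.4 m
rate = 250.4 m / 618 ka = 0.000405 m/yr = 0.405 m/kyr

0.405 m/kyr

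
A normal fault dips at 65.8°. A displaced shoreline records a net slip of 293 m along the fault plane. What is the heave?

120 m

heave = dip-slip × cos(dip) = 293 m × cos(65.8°) = 120 m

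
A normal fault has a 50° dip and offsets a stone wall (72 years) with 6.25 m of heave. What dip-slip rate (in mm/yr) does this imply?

135 mm/yr

dip-slip = heave / cos(dip) = 6.25 m / cos(50°) = 9.723 m
rate = 9.723 m / 72 years = 0.135 m/yr = 135 mm/yr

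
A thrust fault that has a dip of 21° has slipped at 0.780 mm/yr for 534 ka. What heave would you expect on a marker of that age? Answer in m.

389 m

dip-slip = rate × time = 0.780 mm/yr × 534 ka = 416.5 m
heave = dip-slip × cos(dip) = 416.5 × cos(21°) = 389 m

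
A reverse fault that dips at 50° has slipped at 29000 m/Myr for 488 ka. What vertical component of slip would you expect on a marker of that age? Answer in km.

10.8 km

dip-slip = rate × time = 29000 m/Myr × 488 ka = 14150 m
throw = dip-slip × sin(dip) = 14150 × sin(50°) = 10800 m = 10.8 km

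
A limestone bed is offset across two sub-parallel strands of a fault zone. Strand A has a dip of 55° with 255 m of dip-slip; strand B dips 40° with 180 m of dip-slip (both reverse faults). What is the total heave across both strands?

heave_A = 255 × cos(55°) = 146.3 m
heave_B = 180 × cos(40°) = 137.9 m
total = 146.3 + 137.9 = 284 m

284 m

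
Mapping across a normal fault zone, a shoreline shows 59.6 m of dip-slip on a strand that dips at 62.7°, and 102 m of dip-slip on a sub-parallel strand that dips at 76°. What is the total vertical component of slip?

152 m

throw_A = 59.6 × sin(62.7°) = 52.96 m
throw_B = 102 × sin(76°) = 98.97 m
total = 52.96 + 98.97 = 152 m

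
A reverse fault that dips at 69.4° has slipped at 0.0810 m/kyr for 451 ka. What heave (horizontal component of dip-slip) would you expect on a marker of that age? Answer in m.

dip-slip = rate × time = 0.0810 m/kyr × 451 ka = 36.53 m
heave = dip-slip × cos(dip) = 36.53 × cos(69.4°) = 12.9 m

12.9 m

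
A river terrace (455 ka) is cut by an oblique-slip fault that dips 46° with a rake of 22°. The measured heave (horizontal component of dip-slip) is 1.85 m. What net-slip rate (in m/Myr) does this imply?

dip-slip = heave / cos(dip) = 1.85 / cos(46°) = 2.663 m
net slip = dip-slip / sin(rake) = 2.663 / sin(22°) = 7.109 m
rate = 7.109 m / 455 ka = 0.0000156 m/yr = 15.6 m/Myr

15.6 m/Myr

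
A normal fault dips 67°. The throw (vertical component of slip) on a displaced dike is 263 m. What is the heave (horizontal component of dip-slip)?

heave = throw / tan(dip) = 263 / tan(67°) = 112 m

112 m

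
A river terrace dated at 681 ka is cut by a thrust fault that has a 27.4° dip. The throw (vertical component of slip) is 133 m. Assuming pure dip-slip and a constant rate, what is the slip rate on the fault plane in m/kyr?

0.424 m/kyr

dip-slip = throw / sin(dip) = 133 m / sin(27.4°) = 289 m
rate = 289 m / 681 ka = 0.000424 m/yr = 0.424 m/kyr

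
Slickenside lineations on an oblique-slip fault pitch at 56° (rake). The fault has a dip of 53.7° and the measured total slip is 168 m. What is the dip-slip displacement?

139 m

dip-slip = net slip × sin(rake) = 168 m × sin(56°) = 139 m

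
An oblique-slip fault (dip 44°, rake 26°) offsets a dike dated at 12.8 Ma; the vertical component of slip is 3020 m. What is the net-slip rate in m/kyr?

0.775 m/kyr

dip-slip = throw / sin(dip) = 3020 / sin(44°) = 4347 m
net slip = dip-slip / sin(rake) = 4347 / sin(26°) = 9917 m
rate = 9917 m / 12.8 Ma = 0.000775 m/yr = 0.775 m/kyr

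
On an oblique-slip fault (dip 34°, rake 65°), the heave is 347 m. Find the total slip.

462 m

dip-slip = heave / cos(dip) = 347 / cos(34°) = 418.6 m
net slip = dip-slip / sin(rake) = 418.6 / sin(65°) = 462 m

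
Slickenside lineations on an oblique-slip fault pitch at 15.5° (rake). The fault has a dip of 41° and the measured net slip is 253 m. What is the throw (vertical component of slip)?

44.4 m

dip-slip = net slip × sin(rake) = 253 m × sin(15.5°) = 67.61 m
throw = dip-slip × sin(dip) = 67.61 × sin(41°) = 44.4 m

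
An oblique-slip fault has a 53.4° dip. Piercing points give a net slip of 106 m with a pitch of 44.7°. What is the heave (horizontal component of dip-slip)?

dip-slip = net slip × sin(rake) = 106 m × sin(44.7°) = 74.56 m
heave = dip-slip × cos(dip) = 74.56 × cos(53.4°) = 44.5 m

44.5 m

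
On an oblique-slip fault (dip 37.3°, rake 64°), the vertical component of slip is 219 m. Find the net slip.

402 m

dip-slip = throw / sin(dip) = 219 / sin(37.3°) = 361.4 m
net slip = dip-slip / sin(rake) = 361.4 / sin(64°) = 402 m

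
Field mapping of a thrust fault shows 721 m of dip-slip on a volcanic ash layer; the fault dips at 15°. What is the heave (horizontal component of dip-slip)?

heave = dip-slip × cos(dip) = 721 m × cos(15°) = 696 m

696 m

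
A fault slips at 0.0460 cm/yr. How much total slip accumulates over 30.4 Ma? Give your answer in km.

14 km

slip = rate × time = 0.0460 cm/yr × 30.4 Ma = 14000 m = 14 km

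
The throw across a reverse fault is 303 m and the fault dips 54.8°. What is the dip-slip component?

dip-slip = throw / sin(dip) = 303 / sin(54.8°) = 371 m

371 m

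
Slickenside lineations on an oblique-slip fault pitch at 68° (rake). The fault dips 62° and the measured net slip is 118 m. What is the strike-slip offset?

44.2 m

strike-slip = net slip × cos(rake) = 118 m × cos(68°) = 44.2 m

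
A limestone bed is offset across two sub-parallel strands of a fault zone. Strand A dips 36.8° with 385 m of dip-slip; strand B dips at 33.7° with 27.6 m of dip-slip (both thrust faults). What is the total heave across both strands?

331 m

heave_A = 385 × cos(36.8°) = 308.3 m
heave_B = 27.6 × cos(33.7°) = 22.96 m
total = 308.3 + 22.96 = 331 m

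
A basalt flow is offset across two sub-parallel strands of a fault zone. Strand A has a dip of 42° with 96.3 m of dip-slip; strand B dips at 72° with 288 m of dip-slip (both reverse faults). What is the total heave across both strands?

161 m

heave_A = 96.3 × cos(42°) = 71.56 m
heave_B = 288 × cos(72°) = 89 m
total = 71.56 + 89 = 161 m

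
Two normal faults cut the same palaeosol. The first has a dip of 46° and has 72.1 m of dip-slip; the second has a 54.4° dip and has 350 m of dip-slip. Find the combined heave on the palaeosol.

heave_A = 72.1 × cos(46°) = 50.08 m
heave_B = 350 × cos(54.4°) = 203.7 m
total = 50.08 + 203.7 = 254 m

254 m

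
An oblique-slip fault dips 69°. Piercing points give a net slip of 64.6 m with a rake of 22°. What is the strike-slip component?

strike-slip = net slip × cos(rake) = 64.6 m × cos(22°) = 59.9 m

59.9 m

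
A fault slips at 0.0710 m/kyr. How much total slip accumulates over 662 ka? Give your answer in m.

slip = rate × time = 0.0710 m/kyr × 662 ka = 47 m

47 m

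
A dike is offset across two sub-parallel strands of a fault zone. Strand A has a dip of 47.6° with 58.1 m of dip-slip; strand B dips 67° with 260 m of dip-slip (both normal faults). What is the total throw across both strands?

throw_A = 58.1 × sin(47.6°) = 42.90 m
throw_B = 260 × sin(67°) = 239.3 m
total = 42.90 + 239.3 = 282 m

282 m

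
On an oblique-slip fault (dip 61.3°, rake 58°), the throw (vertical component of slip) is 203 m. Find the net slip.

273 m

dip-slip = throw / sin(dip) = 203 / sin(61.3°) = 231.4 m
net slip = dip-slip / sin(rake) = 231.4 / sin(58°) = 273 m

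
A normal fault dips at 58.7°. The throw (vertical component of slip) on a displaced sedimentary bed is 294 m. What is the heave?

heave = throw / tan(dip) = 294 / tan(58.7°) = 179 m

179 m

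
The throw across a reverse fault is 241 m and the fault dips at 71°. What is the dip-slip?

255 m

dip-slip = throw / sin(dip) = 241 / sin(71°) = 255 m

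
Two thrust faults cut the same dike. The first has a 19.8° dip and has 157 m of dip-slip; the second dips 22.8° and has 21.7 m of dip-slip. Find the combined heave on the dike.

168 m

heave_A = 157 × cos(19.8°) = 147.7 m
heave_B = 21.7 × cos(22.8°) = 20 m
total = 147.7 + 20 = 168 m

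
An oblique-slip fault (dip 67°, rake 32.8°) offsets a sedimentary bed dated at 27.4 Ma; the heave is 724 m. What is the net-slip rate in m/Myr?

125 m/Myr

dip-slip = heave / cos(dip) = 724 / cos(67°) = 1853 m
net slip = dip-slip / sin(rake) = 1853 / sin(32.8°) = 3421 m
rate = 3421 m / 27.4 Ma = 0.000125 m/yr = 125 m/Myr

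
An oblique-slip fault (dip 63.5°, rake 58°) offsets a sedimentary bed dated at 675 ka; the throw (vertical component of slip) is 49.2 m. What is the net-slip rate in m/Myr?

dip-slip = throw / sin(dip) = 49.2 / sin(63.5°) = 54.98 m
net slip = dip-slip / sin(rake) = 54.98 / sin(58°) = 64.83 m
rate = 64.83 m / 675 ka = 0.0000960 m/yr = 96 m/Myr

96 m/Myr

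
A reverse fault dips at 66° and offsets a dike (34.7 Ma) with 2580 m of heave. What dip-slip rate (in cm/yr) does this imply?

0.0183 cm/yr

dip-slip = heave / cos(dip) = 2580 m / cos(66°) = 6343 m
rate = 6343 m / 34.7 Ma = 0.000183 m/yr = 0.0183 cm/yr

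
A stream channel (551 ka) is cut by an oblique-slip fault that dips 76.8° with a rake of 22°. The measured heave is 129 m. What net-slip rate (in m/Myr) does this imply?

dip-slip = heave / cos(dip) = 129 / cos(76.8°) = 564.9 m
net slip = dip-slip / sin(rake) = 564.9 / sin(22°) = 1508 m
rate = 1508 m / 551 ka = 0.00274 m/yr = 2740 m/Myr

2740 m/Myr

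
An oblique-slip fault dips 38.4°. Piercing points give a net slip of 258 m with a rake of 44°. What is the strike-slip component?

strike-slip = net slip × cos(rake) = 258 m × cos(44°) = 186 m

186 m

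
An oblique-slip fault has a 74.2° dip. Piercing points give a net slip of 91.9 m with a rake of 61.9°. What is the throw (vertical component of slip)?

78 m

dip-slip = net slip × sin(rake) = 91.9 m × sin(61.9°) = 81.07 m
throw = dip-slip × sin(dip) = 81.07 × sin(74.2°) = 78 m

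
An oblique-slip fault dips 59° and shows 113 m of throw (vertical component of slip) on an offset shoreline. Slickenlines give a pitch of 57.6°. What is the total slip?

156 m

dip-slip = throw / sin(dip) = 113 / sin(59°) = 131.8 m
net slip = dip-slip / sin(rake) = 131.8 / sin(57.6°) = 156 m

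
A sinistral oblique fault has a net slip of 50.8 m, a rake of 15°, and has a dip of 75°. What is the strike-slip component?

49.1 m

strike-slip = net slip × cos(rake) = 50.8 m × cos(15°) = 49.1 m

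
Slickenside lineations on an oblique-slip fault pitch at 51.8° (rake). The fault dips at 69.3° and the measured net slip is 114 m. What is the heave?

dip-slip = net slip × sin(rake) = 114 m × sin(51.8°) = 89.59 m
heave = dip-slip × cos(dip) = 89.59 × cos(69.3°) = 31.7 m

31.7 m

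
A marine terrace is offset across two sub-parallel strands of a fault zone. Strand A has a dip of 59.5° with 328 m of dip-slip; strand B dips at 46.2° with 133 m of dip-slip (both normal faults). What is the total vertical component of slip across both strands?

379 m

throw_A = 328 × sin(59.5°) = 282.6 m
throw_B = 133 × sin(46.2°) = 95.99 m
total = 282.6 + 95.99 = 379 m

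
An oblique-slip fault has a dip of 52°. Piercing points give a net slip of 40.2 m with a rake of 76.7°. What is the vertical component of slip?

dip-slip = net slip × sin(rake) = 40.2 m × sin(76.7°) = 39.12 m
throw = dip-slip × sin(dip) = 39.12 × sin(52°) = 30.8 m

30.8 m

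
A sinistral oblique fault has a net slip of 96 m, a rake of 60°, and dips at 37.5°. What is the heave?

66 m

dip-slip = net slip × sin(rake) = 96 m × sin(60°) = 83.14 m
heave = dip-slip × cos(dip) = 83.14 × cos(37.5°) = 66 m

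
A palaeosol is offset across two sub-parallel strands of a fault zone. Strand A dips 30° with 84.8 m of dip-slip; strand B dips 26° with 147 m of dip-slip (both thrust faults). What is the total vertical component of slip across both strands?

throw_A = 84.8 × sin(30°) = 42.40 m
throw_B = 147 × sin(26°) = 64.44 m
total = 42.40 + 64.44 = 107 m

107 m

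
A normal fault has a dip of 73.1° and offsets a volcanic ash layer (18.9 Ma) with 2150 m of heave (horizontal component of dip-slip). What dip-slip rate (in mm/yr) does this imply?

0.391 mm/yr

dip-slip = heave / cos(dip) = 2150 m / cos(73.1°) = 7396 m
rate = 7396 m / 18.9 Ma = 0.000391 m/yr = 0.391 mm/yr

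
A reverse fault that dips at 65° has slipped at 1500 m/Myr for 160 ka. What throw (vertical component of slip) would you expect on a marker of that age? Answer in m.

dip-slip = rate × time = 1500 m/Myr × 160 ka = 240 m
throw = dip-slip × sin(dip) = 240 × sin(65°) = 218 m

218 m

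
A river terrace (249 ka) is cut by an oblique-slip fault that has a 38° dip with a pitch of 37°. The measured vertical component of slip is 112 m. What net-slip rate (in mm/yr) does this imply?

dip-slip = throw / sin(dip) = 112 / sin(38°) = 181.9 m
net slip = dip-slip / sin(rake) = 181.9 / sin(37°) = 302.3 m
rate = 302.3 m / 249 ka = 0.00121 m/yr = 1.21 mm/yr

1.21 mm/yr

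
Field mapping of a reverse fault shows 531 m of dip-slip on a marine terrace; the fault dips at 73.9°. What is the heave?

147 m

heave = dip-slip × cos(dip) = 531 m × cos(73.9°) = 147 m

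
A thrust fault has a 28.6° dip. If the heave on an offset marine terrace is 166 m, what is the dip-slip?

dip-slip = heave / cos(dip) = 166 / cos(28.6°) = 189 m

189 m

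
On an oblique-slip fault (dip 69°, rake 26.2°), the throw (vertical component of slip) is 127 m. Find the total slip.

308 m

dip-slip = throw / sin(dip) = 127 / sin(69°) = 136 m
net slip = dip-slip / sin(rake) = 136 / sin(26.2°) = 308 m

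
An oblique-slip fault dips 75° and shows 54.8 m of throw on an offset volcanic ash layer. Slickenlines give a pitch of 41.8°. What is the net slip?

85.1 m

dip-slip = throw / sin(dip) = 54.8 / sin(75°) = 56.73 m
net slip = dip-slip / sin(rake) = 56.73 / sin(41.8°) = 85.1 m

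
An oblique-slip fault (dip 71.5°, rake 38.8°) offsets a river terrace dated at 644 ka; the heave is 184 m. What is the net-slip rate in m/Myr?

dip-slip = heave / cos(dip) = 184 / cos(71.5°) = 579.9 m
net slip = dip-slip / sin(rake) = 579.9 / sin(38.8°) = 925.4 m
rate = 925.4 m / 644 ka = 0.00144 m/yr = 1440 m/Myr

1440 m/Myr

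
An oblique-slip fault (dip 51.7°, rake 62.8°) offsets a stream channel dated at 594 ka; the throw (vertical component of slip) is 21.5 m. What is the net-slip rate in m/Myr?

51.9 m/Myr

dip-slip = throw / sin(dip) = 21.5 / sin(51.7°) = 27.40 m
net slip = dip-slip / sin(rake) = 27.40 / sin(62.8°) = 30.80 m
rate = 30.80 m / 594 ka = 0.0000519 m/yr = 51.9 m/Myr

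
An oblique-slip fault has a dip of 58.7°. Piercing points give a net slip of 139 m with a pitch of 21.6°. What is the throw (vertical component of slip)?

dip-slip = net slip × sin(rake) = 139 m × sin(21.6°) = 51.17 m
throw = dip-slip × sin(dip) = 51.17 × sin(58.7°) = 43.7 m

43.7 m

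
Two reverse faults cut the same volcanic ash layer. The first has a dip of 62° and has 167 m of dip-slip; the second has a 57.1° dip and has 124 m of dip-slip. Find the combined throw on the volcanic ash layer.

throw_A = 167 × sin(62°) = 147.5 m
throw_B = 124 × sin(57.1°) = 104.1 m
total = 147.5 + 104.1 = 252 m

252 m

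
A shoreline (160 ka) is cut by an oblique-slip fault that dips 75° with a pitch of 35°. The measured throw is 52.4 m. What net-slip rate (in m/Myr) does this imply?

dip-slip = throw / sin(dip) = 52.4 / sin(75°) = 54.25 m
net slip = dip-slip / sin(rake) = 54.25 / sin(35°) = 94.58 m
rate = 94.58 m / 160 ka = 0.000591 m/yr = 591 m/Myr

591 m/Myr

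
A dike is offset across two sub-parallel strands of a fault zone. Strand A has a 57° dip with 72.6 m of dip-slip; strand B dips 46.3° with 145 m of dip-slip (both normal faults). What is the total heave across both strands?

140 m

heave_A = 72.6 × cos(57°) = 39.54 m
heave_B = 145 × cos(46.3°) = 100.2 m
total = 39.54 + 100.2 = 140 m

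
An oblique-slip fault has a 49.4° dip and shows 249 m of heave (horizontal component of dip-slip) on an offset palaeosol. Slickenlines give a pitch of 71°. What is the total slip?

405 m

dip-slip = heave / cos(dip) = 249 / cos(49.4°) = 382.6 m
net slip = dip-slip / sin(rake) = 382.6 / sin(71°) = 405 m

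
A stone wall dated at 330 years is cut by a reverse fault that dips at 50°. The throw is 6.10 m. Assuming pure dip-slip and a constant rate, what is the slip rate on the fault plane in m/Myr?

dip-slip = throw / sin(dip) = 6.10 m / sin(50°) = 7.963 m
rate = 7.963 m / 330 years = 0.0241 m/yr = 24100 m/Myr

24100 m/Myr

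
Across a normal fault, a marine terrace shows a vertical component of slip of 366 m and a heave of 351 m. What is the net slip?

net slip = √(throw² + heave²) = √(366² + 351²) = 507 m

507 m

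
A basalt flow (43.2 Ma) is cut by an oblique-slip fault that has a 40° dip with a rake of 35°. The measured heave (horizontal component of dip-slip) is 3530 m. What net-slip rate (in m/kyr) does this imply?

0.186 m/kyr

dip-slip = heave / cos(dip) = 3530 / cos(40°) = 4608 m
net slip = dip-slip / sin(rake) = 4608 / sin(35°) = 8034 m
rate = 8034 m / 43.2 Ma = 0.000186 m/yr = 0.186 m/kyr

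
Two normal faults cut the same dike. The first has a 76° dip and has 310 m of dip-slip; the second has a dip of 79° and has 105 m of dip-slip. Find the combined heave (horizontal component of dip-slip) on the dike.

95 m

heave_A = 310 × cos(76°) = 75 m
heave_B = 105 × cos(79°) = 20.03 m
total = 75 + 20.03 = 95 m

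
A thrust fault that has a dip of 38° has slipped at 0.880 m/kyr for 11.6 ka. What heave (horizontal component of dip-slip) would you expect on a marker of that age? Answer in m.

8.04 m

dip-slip = rate × time = 0.880 m/kyr × 11.6 ka = 10.21 m
heave = dip-slip × cos(dip) = 10.21 × cos(38°) = 8.04 m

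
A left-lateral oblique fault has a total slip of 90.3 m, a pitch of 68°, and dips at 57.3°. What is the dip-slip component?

dip-slip = net slip × sin(rake) = 90.3 m × sin(68°) = 83.7 m

83.7 m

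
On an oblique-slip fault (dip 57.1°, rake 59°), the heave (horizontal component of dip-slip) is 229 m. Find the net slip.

492 m

dip-slip = heave / cos(dip) = 229 / cos(57.1°) = 421.6 m
net slip = dip-slip / sin(rake) = 421.6 / sin(59°) = 492 m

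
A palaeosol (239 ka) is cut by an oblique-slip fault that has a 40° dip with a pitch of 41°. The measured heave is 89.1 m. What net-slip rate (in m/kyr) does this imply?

dip-slip = heave / cos(dip) = 89.1 / cos(40°) = 116.3 m
net slip = dip-slip / sin(rake) = 116.3 / sin(41°) = 177.3 m
rate = 177.3 m / 239 ka = 0.000742 m/yr = 0.742 m/kyr

0.742 m/kyr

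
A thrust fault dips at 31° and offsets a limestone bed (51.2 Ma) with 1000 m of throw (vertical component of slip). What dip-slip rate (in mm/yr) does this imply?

dip-slip = throw / sin(dip) = 1000 m / sin(31°) = 1942 m
rate = 1942 m / 51.2 Ma = 0.0000379 m/yr = 0.0379 mm/yr

0.0379 mm/yr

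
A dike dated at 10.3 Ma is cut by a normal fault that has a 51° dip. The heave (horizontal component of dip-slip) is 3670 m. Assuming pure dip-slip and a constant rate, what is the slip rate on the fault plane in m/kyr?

0.566 m/kyr

dip-slip = heave / cos(dip) = 3670 m / cos(51°) = 5832 m
rate = 5832 m / 10.3 Ma = 0.000566 m/yr = 0.566 m/kyr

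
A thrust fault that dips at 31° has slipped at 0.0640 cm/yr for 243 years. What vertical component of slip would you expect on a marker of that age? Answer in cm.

dip-slip = rate × time = 0.0640 cm/yr × 243 years = 0.1555 m
throw = dip-slip × sin(dip) = 0.1555 × sin(31°) = 0.0801 m = 8.01 cm

8.01 cm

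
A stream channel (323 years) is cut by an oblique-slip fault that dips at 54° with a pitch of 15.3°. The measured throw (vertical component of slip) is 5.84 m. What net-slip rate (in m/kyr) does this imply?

84.7 m/kyr

dip-slip = throw / sin(dip) = 5.84 / sin(54°) = 7.219 m
net slip = dip-slip / sin(rake) = 7.219 / sin(15.3°) = 27.36 m
rate = 27.36 m / 323 years = 0.0847 m/yr = 84.7 m/kyr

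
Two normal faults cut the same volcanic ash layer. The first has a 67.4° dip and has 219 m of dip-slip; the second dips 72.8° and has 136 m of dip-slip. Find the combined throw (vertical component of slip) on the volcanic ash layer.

throw_A = 219 × sin(67.4°) = 202.2 m
throw_B = 136 × sin(72.8°) = 129.9 m
total = 202.2 + 129.9 = 332 m

332 m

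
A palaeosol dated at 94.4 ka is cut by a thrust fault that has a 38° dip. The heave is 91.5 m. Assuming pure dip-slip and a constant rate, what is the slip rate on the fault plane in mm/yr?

dip-slip = heave / cos(dip) = 91.5 m / cos(38°) = 116.1 m
rate = 116.1 m / 94.4 ka = 0.00123 m/yr = 1.23 mm/yr

1.23 mm/yr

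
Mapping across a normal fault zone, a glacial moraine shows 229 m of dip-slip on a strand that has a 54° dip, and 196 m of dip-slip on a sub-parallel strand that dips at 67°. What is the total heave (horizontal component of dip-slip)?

heave_A = 229 × cos(54°) = 134.6 m
heave_B = 196 × cos(67°) = 76.58 m
total = 134.6 + 76.58 = 211 m

211 m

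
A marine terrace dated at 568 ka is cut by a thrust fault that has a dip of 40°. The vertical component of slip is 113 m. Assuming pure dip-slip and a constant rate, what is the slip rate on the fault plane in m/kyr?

dip-slip = throw / sin(dip) = 113 m / sin(40°) = 175.8 m
rate = 175.8 m / 568 ka = 0.000310 m/yr = 0.310 m/kyr

0.310 m/kyr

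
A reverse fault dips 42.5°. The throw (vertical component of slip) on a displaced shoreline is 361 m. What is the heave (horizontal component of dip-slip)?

394 m

heave = throw / tan(dip) = 361 / tan(42.5°) = 394 m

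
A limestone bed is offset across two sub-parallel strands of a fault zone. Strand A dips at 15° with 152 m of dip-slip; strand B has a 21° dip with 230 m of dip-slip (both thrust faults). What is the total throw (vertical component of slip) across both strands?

throw_A = 152 × sin(15°) = 39.34 m
throw_B = 230 × sin(21°) = 82.42 m
total = 39.34 + 82.42 = 122 m

122 m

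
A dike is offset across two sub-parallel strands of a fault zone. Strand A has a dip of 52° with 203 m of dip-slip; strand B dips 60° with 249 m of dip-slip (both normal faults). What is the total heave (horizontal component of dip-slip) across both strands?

heave_A = 203 × cos(52°) = 125 m
heave_B = 249 × cos(60°) = 124.5 m
total = 125 + 124.5 = 249 m

249 m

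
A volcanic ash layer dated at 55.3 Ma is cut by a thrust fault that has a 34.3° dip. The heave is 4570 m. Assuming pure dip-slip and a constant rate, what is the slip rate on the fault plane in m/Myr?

dip-slip = heave / cos(dip) = 4570 m / cos(34.3°) = 5532 m
rate = 5532 m / 55.3 Ma = 0.000100 m/yr = 100 m/Myr

100 m/Myr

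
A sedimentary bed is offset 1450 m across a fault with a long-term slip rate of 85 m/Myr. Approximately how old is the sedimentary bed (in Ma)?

age = offset / rate = 1450 m / (85 m/Myr) = 1.71e+07 yr = 17.1 Ma

17.1 Ma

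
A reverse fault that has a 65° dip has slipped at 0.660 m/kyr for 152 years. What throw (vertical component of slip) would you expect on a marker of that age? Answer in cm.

dip-slip = rate × time = 0.660 m/kyr × 152 years = 0.1003 m
throw = dip-slip × sin(dip) = 0.1003 × sin(65°) = 0.0909 m = 9.09 cm

9.09 cm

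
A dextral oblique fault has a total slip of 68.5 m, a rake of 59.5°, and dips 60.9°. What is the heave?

28.7 m

dip-slip = net slip × sin(rake) = 68.5 m × sin(59.5°) = 59.02 m
heave = dip-slip × cos(dip) = 59.02 × cos(60.9°) = 28.7 m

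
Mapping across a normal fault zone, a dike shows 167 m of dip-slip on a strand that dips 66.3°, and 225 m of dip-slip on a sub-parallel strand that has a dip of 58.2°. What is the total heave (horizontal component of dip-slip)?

heave_A = 167 × cos(66.3°) = 67.13 m
heave_B = 225 × cos(58.2°) = 118.6 m
total = 67.13 + 118.6 = 186 m

186 m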